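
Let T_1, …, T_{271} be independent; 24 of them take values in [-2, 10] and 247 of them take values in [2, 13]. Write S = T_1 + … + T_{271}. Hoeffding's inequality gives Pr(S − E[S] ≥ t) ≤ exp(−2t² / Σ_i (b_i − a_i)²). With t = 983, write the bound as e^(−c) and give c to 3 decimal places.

Σ(b_i − a_i)² = 24·12² + 247·11² = 33343.
c = 2t² / 33343 = 2·983² / 33343 = 57.9605.

57.961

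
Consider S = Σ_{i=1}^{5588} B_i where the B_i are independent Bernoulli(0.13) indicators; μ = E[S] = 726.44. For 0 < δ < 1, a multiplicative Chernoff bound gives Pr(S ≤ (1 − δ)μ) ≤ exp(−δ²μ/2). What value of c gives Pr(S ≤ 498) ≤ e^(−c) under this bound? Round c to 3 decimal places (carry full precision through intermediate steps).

Write 498 = (1 − δ)μ, so δ = 1 − 498/726.44 = 0.3144651…
Then the exponent is δ²μ/2 = (μ − 498)²/(2μ) = 35.918199.

35.918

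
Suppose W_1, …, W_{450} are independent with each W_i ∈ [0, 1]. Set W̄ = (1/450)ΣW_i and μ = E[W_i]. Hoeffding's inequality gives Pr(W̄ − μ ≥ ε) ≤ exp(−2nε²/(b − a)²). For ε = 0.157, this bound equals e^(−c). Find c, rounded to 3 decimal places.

22.184

c = 2nε²/(b − a)² = 2·450·0.157² / 1² = 22.1841.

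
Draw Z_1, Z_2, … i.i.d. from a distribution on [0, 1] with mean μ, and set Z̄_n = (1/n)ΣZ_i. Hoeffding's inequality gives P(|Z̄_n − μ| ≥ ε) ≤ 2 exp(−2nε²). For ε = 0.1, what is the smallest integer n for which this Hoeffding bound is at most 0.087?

157

Require 2·exp(−2nε²) ≤ 0.087, i.e. 2nε² ≥ ln(2/0.087) = 3.134994.
So n ≥ 3.134994 / (2·0.1²) = 156.750.
The smallest integer n is 157.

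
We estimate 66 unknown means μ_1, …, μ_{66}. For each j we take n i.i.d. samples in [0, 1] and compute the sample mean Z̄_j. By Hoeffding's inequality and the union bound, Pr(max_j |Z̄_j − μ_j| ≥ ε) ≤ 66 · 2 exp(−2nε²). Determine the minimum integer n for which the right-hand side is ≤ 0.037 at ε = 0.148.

187

Need 2·66·exp(−2nε²) ≤ 0.037, i.e. exp(−2nε²) ≤ 0.037/132.
So 2nε² ≥ ln(132/0.037) = 8.179639.
Hence n ≥ 8.179639/(2·0.148²) = 186.716.
The smallest integer n is 187.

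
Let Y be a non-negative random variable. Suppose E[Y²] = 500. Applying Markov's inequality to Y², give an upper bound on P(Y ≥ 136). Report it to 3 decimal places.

Since Y ≥ 0, the event {Y ≥ 136} is the same as {Y² ≥ 18496}.
Markov's inequality applied to Y² gives P(Y² ≥ 18496) ≤ E[Y²]/18496 = 500/18496 = 0.0270.

0.027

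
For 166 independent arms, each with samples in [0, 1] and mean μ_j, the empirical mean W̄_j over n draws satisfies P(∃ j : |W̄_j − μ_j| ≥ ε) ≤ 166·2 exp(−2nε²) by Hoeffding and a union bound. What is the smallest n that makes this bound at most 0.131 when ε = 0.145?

Need 2·166·exp(−2nε²) ≤ 0.131, i.e. exp(−2nε²) ≤ 0.131/332.
So 2nε² ≥ ln(332/0.131) = 7.837693.
Hence n ≥ 7.837693/(2·0.145²) = 186.390.
The smallest integer n is 187.

187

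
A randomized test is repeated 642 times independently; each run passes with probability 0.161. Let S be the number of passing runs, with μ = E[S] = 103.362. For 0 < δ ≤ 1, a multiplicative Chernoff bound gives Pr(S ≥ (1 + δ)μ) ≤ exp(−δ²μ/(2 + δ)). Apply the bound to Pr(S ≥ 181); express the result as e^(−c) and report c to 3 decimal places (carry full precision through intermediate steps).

21.197

Write 181 = (1 + δ)μ, so δ = 181/103.362 − 1 = 0.7511271…
Then the exponent is δ²μ/(2 + δ) = (181 − μ)² / (μ·(2 + δ)) = 21.197133.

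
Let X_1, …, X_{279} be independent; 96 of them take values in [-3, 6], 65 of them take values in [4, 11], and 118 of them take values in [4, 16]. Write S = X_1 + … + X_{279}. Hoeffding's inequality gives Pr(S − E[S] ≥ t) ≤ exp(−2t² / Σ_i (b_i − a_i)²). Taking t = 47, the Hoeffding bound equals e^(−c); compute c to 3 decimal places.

Σ(b_i − a_i)² = 96·9² + 65·7² + 118·12² = 27953.
c = 2t² / 27953 = 2·47² / 27953 = 0.1581.

0.158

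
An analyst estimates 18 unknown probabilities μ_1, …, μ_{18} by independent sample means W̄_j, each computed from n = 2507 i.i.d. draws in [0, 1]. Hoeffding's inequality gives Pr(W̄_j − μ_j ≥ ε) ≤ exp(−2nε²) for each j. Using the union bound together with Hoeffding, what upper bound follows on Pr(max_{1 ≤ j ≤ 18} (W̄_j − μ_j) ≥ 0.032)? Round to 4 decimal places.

0.1060

Per-experiment Hoeffding bound: exp(−2·2507·0.032²) = exp(−5.13434) = 0.005891.
Union bound over 18 events: 18·0.005891 = 0.10604.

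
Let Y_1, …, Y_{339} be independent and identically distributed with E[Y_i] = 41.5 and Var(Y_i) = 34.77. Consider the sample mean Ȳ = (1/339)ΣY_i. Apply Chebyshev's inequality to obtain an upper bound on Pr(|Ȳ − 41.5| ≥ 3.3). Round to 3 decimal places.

Var(Ȳ) = Var(Y_i)/n = 34.77/339 = 0.10257.
Chebyshev: Pr(|Ȳ − 41.5| ≥ 3.3) ≤ Var(Ȳ)/(3.3)² = 34.77/(339·3.3²) = 0.0094.

0.009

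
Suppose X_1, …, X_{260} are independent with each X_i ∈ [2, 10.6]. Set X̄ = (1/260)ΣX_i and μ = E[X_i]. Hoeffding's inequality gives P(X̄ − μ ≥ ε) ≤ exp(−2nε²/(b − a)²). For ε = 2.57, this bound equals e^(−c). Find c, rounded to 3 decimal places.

c = 2nε²/(b − a)² = 2·260·2.57² / 8.6² = 46.4379.

46.438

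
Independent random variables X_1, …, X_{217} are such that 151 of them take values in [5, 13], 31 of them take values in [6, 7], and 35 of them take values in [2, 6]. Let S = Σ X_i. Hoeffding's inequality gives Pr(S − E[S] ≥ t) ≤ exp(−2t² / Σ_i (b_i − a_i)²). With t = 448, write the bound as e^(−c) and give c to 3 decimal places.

39.143

Σ(b_i − a_i)² = 151·8² + 31·1² + 35·4² = 10255.
c = 2t² / 10255 = 2·448² / 10255 = 39.1427.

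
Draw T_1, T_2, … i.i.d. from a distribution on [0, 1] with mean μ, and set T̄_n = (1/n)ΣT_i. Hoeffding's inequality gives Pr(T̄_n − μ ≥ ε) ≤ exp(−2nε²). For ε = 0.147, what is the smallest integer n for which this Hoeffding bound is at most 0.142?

46

Require exp(−2nε²) ≤ 0.142, i.e. 2nε² ≥ ln(1/0.142) = 1.951928.
So n ≥ 1.951928 / (2·0.147²) = 45.165.
The smallest integer n is 46.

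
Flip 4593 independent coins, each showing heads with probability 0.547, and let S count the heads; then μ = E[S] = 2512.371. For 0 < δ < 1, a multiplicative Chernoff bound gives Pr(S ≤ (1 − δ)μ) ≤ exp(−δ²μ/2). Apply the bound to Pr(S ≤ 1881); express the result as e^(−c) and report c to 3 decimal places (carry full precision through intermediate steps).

Write 1881 = (1 − δ)μ, so δ = 1 − 1881/2512.371 = 0.2513048…
Then the exponent is δ²μ/2 = (μ − 1881)²/(2μ) = 79.333295.

79.333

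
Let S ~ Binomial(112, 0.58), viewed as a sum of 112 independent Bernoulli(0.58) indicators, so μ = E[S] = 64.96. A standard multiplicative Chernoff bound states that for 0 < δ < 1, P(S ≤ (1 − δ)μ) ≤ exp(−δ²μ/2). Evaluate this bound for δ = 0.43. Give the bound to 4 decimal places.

Exponent = δ²μ/2 = 0.43²·64.96/2 = 6.0056.
Bound = exp(−6.0056) = 0.00247.

0.0025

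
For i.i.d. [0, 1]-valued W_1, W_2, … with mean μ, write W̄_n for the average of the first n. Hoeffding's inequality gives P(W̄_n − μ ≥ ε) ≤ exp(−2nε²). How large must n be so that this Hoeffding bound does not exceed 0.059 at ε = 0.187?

41

Require exp(−2nε²) ≤ 0.059, i.e. 2nε² ≥ ln(1/0.059) = 2.830218.
So n ≥ 2.830218 / (2·0.187²) = 40.468.
The smallest integer n is 41.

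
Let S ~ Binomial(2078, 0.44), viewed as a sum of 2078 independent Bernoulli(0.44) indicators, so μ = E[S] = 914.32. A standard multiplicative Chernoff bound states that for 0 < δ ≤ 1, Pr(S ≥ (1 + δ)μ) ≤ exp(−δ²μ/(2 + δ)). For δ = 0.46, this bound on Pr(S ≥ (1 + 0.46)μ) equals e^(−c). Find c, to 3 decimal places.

c = δ²μ/(2 + δ) = 0.46²·914.32/(2 + 0.46) = 78.6464.

78.646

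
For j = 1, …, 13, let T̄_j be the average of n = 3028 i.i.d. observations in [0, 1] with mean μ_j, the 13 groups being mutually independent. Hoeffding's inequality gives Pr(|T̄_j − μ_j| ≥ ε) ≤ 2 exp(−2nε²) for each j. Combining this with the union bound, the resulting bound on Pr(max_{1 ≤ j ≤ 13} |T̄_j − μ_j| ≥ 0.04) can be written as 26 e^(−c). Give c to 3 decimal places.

9.690

Union bound over the 13 events: Pr(max_{1 ≤ j ≤ 13} |T̄_j − μ_j| ≥ 0.04) ≤ 13·2·exp(−2nε²) = 26 exp(−2·3028·0.04²).
So c = 2·3028·0.04² = 9.6896.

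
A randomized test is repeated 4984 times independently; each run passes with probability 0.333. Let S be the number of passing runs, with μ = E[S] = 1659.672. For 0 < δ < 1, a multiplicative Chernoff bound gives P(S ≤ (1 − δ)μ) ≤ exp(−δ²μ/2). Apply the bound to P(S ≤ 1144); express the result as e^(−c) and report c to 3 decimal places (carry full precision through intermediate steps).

Write 1144 = (1 − δ)μ, so δ = 1 − 1144/1659.672 = 0.3107072…
Then the exponent is δ²μ/2 = (μ − 1144)²/(2μ) = 80.111495.

80.111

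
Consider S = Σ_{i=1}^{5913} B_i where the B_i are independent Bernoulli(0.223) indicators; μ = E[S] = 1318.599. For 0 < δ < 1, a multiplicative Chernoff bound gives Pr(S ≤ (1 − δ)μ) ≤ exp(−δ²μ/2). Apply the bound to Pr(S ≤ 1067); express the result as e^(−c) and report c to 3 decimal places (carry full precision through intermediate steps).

24.004

Write 1067 = (1 − δ)μ, so δ = 1 − 1067/1318.599 = 0.1908078…
Then the exponent is δ²μ/2 = (μ − 1067)²/(2μ) = 24.003528.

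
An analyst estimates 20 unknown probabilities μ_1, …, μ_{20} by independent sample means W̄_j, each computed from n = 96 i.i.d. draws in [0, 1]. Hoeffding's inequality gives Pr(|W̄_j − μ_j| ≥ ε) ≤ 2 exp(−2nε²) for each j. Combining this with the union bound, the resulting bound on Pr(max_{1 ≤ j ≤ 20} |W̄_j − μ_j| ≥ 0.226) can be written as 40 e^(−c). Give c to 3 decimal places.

Union bound over the 20 events: Pr(max_{1 ≤ j ≤ 20} |W̄_j − μ_j| ≥ 0.226) ≤ 20·2·exp(−2nε²) = 40 exp(−2·96·0.226²).
So c = 2·96·0.226² = 9.8066.

9.807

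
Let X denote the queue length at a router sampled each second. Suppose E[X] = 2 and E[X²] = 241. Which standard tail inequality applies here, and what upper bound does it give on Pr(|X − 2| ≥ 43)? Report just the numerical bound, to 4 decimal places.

0.1282

The first two moments determine the variance, so Chebyshev's inequality is the sharpest standard bound available.
Var(X) = E[X²] − (E[X])² = 241 − 4 = 237.
Chebyshev's inequality: Pr(|X − μ| ≥ t) ≤ Var(X)/t² = 237/1849 = 0.1282.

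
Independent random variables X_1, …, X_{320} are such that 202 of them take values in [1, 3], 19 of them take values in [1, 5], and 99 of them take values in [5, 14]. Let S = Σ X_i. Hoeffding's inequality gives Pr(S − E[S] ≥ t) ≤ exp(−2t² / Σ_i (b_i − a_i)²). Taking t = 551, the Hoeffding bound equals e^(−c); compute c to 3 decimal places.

66.499

Σ(b_i − a_i)² = 202·2² + 19·4² + 99·9² = 9131.
c = 2t² / 9131 = 2·551² / 9131 = 66.4990.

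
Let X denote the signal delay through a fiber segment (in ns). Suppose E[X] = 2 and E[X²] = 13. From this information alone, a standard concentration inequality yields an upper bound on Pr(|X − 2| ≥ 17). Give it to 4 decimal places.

0.0311

The first two moments determine the variance, so Chebyshev's inequality is the sharpest standard bound available.
Var(X) = E[X²] − (E[X])² = 13 − 4 = 9.
Chebyshev's inequality: Pr(|X − μ| ≥ t) ≤ Var(X)/t² = 9/289 = 0.0311.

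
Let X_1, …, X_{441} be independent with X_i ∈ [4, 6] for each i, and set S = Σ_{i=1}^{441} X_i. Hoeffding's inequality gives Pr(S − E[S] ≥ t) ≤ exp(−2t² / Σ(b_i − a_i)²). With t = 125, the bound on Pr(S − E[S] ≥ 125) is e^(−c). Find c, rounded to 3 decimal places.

Σ(b_i − a_i)² = 441·(2)² = 1764.
c = 2t²/1764 = 2·125²/1764 = 17.7154.

17.715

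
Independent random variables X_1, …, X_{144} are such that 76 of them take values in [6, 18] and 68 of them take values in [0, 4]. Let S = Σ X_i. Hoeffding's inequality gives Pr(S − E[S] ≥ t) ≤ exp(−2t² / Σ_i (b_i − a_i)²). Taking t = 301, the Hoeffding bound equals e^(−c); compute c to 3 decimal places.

15.060

Σ(b_i − a_i)² = 76·12² + 68·4² = 12032.
c = 2t² / 12032 = 2·301² / 12032 = 15.0600.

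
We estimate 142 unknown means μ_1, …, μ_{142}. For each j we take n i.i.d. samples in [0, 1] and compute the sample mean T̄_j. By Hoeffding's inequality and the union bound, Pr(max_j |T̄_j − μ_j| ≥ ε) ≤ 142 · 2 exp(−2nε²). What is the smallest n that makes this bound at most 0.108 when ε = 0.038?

2727

Need 2·142·exp(−2nε²) ≤ 0.108, i.e. exp(−2nε²) ≤ 0.108/284.
So 2nε² ≥ ln(284/0.108) = 7.874598.
Hence n ≥ 7.874598/(2·0.038²) = 2726.661.
The smallest integer n is 2727.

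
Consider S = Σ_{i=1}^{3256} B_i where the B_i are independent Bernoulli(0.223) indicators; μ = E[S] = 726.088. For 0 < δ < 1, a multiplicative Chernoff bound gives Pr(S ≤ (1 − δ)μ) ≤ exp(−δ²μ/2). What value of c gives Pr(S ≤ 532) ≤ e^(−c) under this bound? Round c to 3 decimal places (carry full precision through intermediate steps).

25.940

Write 532 = (1 − δ)μ, so δ = 1 − 532/726.088 = 0.2673064…
Then the exponent is δ²μ/2 = (μ − 532)²/(2μ) = 25.940486.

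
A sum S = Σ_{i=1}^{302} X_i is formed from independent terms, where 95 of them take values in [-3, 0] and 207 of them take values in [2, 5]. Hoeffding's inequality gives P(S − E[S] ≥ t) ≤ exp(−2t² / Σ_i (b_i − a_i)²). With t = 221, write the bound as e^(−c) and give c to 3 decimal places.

Σ(b_i − a_i)² = 95·3² + 207·3² = 2718.
c = 2t² / 2718 = 2·221² / 2718 = 35.9389.

35.939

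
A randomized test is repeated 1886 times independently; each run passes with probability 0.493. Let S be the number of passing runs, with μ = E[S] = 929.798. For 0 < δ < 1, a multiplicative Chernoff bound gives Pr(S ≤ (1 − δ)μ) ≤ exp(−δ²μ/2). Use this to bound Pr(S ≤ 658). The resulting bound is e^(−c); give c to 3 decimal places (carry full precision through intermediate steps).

39.726

Write 658 = (1 − δ)μ, so δ = 1 − 658/929.798 = 0.2923194…
Then the exponent is δ²μ/2 = (μ − 658)²/(2μ) = 39.725915.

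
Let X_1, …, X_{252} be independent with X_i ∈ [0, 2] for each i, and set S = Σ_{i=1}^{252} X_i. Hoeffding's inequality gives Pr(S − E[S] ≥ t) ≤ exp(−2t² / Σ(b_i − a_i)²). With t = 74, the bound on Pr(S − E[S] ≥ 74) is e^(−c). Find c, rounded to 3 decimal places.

Σ(b_i − a_i)² = 252·(2)² = 1008.
c = 2t²/1008 = 2·74²/1008 = 10.8651.

10.865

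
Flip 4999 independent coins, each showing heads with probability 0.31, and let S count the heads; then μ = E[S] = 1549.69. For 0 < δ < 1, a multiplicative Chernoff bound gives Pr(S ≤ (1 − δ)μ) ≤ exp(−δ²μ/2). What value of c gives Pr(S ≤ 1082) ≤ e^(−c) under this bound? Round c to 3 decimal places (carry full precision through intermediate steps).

70.573

Write 1082 = (1 − δ)μ, so δ = 1 − 1082/1549.69 = 0.3017958…
Then the exponent is δ²μ/2 = (μ − 1082)²/(2μ) = 70.573449.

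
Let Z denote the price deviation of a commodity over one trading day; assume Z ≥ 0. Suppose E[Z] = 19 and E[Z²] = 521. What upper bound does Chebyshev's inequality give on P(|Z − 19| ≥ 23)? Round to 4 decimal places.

0.3025

Var(Z) = E[Z²] − (E[Z])² = 521 − 361 = 160.
Chebyshev's inequality: P(|Z − μ| ≥ t) ≤ Var(Z)/t² = 160/529 = 0.3025.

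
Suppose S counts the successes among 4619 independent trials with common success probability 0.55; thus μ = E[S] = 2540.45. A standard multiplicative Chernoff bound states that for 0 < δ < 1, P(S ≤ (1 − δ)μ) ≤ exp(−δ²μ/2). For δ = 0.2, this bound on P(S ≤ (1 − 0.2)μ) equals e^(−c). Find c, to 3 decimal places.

c = δ²μ/2 = 0.2²·2540.45/2 = 50.8090.

50.809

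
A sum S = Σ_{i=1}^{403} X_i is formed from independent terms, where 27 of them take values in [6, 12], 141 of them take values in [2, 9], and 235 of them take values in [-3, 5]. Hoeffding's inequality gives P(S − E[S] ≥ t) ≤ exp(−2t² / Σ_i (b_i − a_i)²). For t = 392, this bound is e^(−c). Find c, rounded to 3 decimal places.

13.408

Σ(b_i − a_i)² = 27·6² + 141·7² + 235·8² = 22921.
c = 2t² / 22921 = 2·392² / 22921 = 13.4081.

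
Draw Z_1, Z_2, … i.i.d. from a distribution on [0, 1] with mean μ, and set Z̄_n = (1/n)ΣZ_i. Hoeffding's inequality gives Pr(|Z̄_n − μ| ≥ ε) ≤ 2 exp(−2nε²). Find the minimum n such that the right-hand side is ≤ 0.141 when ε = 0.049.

Require 2·exp(−2nε²) ≤ 0.141, i.e. 2nε² ≥ ln(2/0.141) = 2.652143.
So n ≥ 2.652143 / (2·0.049²) = 552.300.
The smallest integer n is 553.

553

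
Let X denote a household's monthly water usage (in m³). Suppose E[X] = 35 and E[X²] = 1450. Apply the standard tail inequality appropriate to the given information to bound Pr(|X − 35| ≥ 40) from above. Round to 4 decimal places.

0.1406

The first two moments determine the variance, so Chebyshev's inequality is the sharpest standard bound available.
Var(X) = E[X²] − (E[X])² = 1450 − 1225 = 225.
Chebyshev's inequality: Pr(|X − μ| ≥ t) ≤ Var(X)/t² = 225/1600 = 0.1406.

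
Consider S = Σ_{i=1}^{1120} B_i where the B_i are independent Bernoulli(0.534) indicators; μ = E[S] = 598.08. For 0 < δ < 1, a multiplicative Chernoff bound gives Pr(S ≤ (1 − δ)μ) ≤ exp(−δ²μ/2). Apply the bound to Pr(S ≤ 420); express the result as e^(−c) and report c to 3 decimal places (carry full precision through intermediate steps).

26.512

Write 420 = (1 − δ)μ, so δ = 1 − 420/598.08 = 0.2977528…
Then the exponent is δ²μ/2 = (μ − 420)²/(2μ) = 26.511910.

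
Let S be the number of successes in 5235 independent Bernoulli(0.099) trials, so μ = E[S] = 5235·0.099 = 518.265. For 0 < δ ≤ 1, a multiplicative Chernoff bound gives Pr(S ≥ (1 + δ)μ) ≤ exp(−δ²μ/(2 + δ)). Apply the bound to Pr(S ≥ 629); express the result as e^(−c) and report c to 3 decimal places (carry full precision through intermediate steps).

10.688

Write 629 = (1 + δ)μ, so δ = 629/518.265 − 1 = 0.2136648…
Then the exponent is δ²μ/(2 + δ) = (629 − μ)² / (μ·(2 + δ)) = 10.688237.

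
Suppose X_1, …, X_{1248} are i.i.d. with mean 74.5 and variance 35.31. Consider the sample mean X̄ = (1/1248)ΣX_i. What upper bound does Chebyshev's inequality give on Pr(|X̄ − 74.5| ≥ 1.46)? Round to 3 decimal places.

Var(X̄) = Var(X_i)/n = 35.31/1248 = 0.028293.
Chebyshev: Pr(|X̄ − 74.5| ≥ 1.46) ≤ Var(X̄)/(1.46)² = 35.31/(1248·1.46²) = 0.0133.

0.013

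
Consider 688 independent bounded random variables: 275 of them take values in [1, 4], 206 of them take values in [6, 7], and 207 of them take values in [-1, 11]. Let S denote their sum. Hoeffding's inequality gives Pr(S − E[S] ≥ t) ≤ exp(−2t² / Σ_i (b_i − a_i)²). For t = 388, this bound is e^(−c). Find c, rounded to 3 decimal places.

Σ(b_i − a_i)² = 275·3² + 206·1² + 207·12² = 32489.
c = 2t² / 32489 = 2·388² / 32489 = 9.2674.

9.267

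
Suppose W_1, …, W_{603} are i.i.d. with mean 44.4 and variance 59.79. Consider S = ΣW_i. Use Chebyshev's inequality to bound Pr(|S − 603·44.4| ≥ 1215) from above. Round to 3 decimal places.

Var(S) = n·Var(W_i) = 603·59.79 = 36053.37.
Chebyshev: Pr(|S − 603·44.4| ≥ 1215) ≤ Var(S)/1215² = 36053.37/1476225 = 0.0244.

0.024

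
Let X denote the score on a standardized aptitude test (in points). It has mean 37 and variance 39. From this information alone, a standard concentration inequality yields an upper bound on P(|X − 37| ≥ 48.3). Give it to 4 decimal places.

Mean and variance are known, so Chebyshev's inequality applies.
Chebyshev: P(|X − μ| ≥ t) ≤ Var(X)/t².
Bound = 39 / 2332.89 = 0.0167.

0.0167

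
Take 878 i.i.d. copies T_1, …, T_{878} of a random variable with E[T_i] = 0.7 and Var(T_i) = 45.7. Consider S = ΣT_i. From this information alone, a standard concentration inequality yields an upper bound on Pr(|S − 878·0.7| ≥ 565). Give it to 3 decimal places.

0.126

With mean and variance of each term known, Chebyshev's inequality bounds the deviation of the sum (or sample mean).
Var(S) = n·Var(T_i) = 878·45.7 = 40124.6.
Chebyshev: Pr(|S − 878·0.7| ≥ 565) ≤ Var(S)/565² = 40124.6/319225 = 0.1257.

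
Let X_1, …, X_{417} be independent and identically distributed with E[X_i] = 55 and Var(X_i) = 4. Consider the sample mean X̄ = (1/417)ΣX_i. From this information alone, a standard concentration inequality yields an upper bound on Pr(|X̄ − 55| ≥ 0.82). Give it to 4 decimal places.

0.0143

With mean and variance of each term known, Chebyshev's inequality bounds the deviation of the sum (or sample mean).
Var(X̄) = Var(X_i)/n = 4/417 = 0.0095923.
Chebyshev: Pr(|X̄ − 55| ≥ 0.82) ≤ Var(X̄)/(0.82)² = 4/(417·0.82²) = 0.0143.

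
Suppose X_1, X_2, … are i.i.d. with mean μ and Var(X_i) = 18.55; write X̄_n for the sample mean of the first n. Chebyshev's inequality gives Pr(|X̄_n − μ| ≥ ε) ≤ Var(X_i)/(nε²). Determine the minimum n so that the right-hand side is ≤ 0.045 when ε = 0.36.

Require 18.55/(n·0.36²) ≤ 0.045, i.e. n ≥ 18.55/(0.045·0.36²) = 3180.727.
The smallest integer n is 3181.

3181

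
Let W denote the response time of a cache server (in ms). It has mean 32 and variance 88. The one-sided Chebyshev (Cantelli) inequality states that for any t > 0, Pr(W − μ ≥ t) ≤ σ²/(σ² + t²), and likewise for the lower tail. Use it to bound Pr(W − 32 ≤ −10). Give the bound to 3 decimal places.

0.468

Here σ² = 88 and t = 10, so σ² + t² = 188.
Cantelli's bound: 88/188 = 0.4681.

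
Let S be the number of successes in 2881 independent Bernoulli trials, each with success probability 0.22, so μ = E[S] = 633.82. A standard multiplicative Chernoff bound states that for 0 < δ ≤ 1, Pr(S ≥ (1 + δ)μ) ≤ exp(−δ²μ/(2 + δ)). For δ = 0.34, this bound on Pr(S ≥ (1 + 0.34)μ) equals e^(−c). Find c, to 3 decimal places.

c = δ²μ/(2 + δ) = 0.34²·633.82/(2 + 0.34) = 31.3118.

31.312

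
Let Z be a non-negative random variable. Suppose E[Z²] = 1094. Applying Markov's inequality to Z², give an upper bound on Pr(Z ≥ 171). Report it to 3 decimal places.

Since Z ≥ 0, the event {Z ≥ 171} is the same as {Z² ≥ 29241}.
Markov's inequality applied to Z² gives Pr(Z² ≥ 29241) ≤ E[Z²]/29241 = 1094/29241 = 0.0374.

0.037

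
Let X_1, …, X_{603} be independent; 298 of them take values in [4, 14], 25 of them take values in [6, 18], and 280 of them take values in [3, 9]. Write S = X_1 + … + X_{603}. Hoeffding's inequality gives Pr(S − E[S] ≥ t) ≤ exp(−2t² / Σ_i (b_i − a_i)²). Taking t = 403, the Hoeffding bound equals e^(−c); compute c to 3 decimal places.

Σ(b_i − a_i)² = 298·10² + 25·12² + 280·6² = 43480.
c = 2t² / 43480 = 2·403² / 43480 = 7.4705.

7.471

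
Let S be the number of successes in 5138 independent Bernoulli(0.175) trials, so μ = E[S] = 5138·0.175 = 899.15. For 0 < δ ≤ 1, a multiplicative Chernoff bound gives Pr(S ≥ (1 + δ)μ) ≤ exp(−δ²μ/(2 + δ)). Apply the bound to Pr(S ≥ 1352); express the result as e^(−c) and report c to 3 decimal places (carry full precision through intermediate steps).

91.097

Write 1352 = (1 + δ)μ, so δ = 1352/899.15 − 1 = 0.5036423…
Then the exponent is δ²μ/(2 + δ) = (1352 − μ)² / (μ·(2 + δ)) = 91.097049.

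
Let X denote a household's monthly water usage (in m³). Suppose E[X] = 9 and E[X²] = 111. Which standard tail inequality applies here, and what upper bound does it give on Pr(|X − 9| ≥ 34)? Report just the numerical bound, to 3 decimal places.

The first two moments determine the variance, so Chebyshev's inequality is the sharpest standard bound available.
Var(X) = E[X²] − (E[X])² = 111 − 81 = 30.
Chebyshev's inequality: Pr(|X − μ| ≥ t) ≤ Var(X)/t² = 30/1156 = 0.0260.

0.026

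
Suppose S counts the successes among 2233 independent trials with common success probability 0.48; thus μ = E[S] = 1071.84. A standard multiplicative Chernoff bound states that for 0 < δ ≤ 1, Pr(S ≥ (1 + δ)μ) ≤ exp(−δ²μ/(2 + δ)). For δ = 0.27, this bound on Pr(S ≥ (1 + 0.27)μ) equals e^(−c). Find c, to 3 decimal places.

c = δ²μ/(2 + δ) = 0.27²·1071.84/(2 + 0.27) = 34.4216.

34.422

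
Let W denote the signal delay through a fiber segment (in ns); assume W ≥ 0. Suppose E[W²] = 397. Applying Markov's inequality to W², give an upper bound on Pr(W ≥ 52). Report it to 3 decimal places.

0.147

Since W ≥ 0, the event {W ≥ 52} is the same as {W² ≥ 2704}.
Markov's inequality applied to W² gives Pr(W² ≥ 2704) ≤ E[W²]/2704 = 397/2704 = 0.1468.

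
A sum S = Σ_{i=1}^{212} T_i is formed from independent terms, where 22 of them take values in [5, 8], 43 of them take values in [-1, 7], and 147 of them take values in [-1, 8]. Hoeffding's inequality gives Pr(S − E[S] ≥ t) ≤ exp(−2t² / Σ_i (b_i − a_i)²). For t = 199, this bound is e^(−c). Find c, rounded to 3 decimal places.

Σ(b_i − a_i)² = 22·3² + 43·8² + 147·9² = 14857.
c = 2t² / 14857 = 2·199² / 14857 = 5.3310.

5.331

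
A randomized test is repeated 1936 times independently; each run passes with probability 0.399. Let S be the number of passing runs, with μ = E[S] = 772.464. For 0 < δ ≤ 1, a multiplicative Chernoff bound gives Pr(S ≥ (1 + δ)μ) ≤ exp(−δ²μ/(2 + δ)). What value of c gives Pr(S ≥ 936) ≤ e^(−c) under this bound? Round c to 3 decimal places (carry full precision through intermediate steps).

15.654

Write 936 = (1 + δ)μ, so δ = 936/772.464 − 1 = 0.211707…
Then the exponent is δ²μ/(2 + δ) = (936 − μ)² / (μ·(2 + δ)) = 15.653841.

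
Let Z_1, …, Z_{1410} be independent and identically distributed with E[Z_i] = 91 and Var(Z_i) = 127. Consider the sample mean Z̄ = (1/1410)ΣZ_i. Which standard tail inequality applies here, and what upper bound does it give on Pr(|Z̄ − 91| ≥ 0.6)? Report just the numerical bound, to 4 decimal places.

0.2502

With mean and variance of each term known, Chebyshev's inequality bounds the deviation of the sum (or sample mean).
Var(Z̄) = Var(Z_i)/n = 127/1410 = 0.090071.
Chebyshev: Pr(|Z̄ − 91| ≥ 0.6) ≤ Var(Z̄)/(0.6)² = 127/(1410·0.6²) = 0.2502.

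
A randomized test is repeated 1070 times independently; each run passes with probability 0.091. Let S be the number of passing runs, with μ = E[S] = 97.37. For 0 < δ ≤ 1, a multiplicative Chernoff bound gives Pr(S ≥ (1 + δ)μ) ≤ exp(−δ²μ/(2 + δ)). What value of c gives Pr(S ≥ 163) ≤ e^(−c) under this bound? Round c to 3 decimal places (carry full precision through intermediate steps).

16.543

Write 163 = (1 + δ)μ, so δ = 163/97.37 − 1 = 0.6740269…
Then the exponent is δ²μ/(2 + δ) = (163 − μ)² / (μ·(2 + δ)) = 16.542985.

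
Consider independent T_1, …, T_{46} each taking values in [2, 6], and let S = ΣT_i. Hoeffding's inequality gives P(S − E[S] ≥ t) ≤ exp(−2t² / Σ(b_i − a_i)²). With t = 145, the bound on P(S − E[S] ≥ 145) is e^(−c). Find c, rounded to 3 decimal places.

57.133

Σ(b_i − a_i)² = 46·(4)² = 736.
c = 2t²/736 = 2·145²/736 = 57.1332.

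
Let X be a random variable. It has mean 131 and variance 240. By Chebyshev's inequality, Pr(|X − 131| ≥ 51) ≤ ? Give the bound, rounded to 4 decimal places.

Chebyshev: Pr(|X − μ| ≥ t) ≤ Var(X)/t².
Bound = 240 / 2601 = 0.0923.

0.0923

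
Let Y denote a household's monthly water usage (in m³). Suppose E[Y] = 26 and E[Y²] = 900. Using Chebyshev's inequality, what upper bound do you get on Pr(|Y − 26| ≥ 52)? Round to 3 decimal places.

0.083

Var(Y) = E[Y²] − (E[Y])² = 900 − 676 = 224.
Chebyshev's inequality: Pr(|Y − μ| ≥ t) ≤ Var(Y)/t² = 224/2704 = 0.0828.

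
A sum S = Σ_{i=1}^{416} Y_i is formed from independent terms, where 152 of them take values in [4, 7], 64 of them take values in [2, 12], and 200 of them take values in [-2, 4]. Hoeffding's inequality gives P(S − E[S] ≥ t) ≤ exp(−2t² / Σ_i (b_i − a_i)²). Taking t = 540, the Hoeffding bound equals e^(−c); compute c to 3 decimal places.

38.963

Σ(b_i − a_i)² = 152·3² + 64·10² + 200·6² = 14968.
c = 2t² / 14968 = 2·540² / 14968 = 38.9631.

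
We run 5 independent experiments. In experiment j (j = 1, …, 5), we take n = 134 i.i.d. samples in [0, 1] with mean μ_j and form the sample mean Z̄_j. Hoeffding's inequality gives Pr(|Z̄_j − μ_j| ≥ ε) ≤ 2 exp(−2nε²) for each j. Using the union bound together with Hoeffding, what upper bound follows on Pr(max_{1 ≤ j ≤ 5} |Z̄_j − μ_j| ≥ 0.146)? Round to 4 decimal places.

0.0330

Per-experiment Hoeffding bound: 2·exp(−2·134·0.146²) = 2·exp(−5.71269) = 0.0066076.
Union bound over 5 events: 5·0.0066076 = 0.03304.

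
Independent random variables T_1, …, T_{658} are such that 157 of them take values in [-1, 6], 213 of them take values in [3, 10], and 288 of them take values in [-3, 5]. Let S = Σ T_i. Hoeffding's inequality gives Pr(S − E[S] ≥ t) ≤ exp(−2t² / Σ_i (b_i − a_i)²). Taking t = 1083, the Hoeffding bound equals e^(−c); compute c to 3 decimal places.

64.159

Σ(b_i − a_i)² = 157·7² + 213·7² + 288·8² = 36562.
c = 2t² / 36562 = 2·1083² / 36562 = 64.1589.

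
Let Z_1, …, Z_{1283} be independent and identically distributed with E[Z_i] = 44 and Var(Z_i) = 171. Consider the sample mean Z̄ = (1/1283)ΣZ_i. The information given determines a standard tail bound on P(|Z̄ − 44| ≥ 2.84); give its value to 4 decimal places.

0.0165

With mean and variance of each term known, Chebyshev's inequality bounds the deviation of the sum (or sample mean).
Var(Z̄) = Var(Z_i)/n = 171/1283 = 0.13328.
Chebyshev: P(|Z̄ − 44| ≥ 2.84) ≤ Var(Z̄)/(2.84)² = 171/(1283·2.84²) = 0.0165.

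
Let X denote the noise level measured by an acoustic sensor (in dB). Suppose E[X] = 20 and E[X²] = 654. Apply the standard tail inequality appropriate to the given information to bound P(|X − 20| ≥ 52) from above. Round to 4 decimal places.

0.0939

The first two moments determine the variance, so Chebyshev's inequality is the sharpest standard bound available.
Var(X) = E[X²] − (E[X])² = 654 − 400 = 254.
Chebyshev's inequality: P(|X − μ| ≥ t) ≤ Var(X)/t² = 254/2704 = 0.0939.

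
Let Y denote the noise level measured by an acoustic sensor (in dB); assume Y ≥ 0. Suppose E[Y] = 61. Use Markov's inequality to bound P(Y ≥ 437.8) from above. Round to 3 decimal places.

Markov's inequality: for a non-negative random variable, P(Y ≥ a) ≤ E[Y]/a.
Here E[Y] = 61 and a = 437.8, so the bound is 61/437.8 = 0.1393.

0.139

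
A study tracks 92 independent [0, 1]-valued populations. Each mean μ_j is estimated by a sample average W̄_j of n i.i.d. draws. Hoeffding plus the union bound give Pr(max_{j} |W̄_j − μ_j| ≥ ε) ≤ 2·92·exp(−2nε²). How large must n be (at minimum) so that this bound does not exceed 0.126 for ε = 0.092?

Need 2·92·exp(−2nε²) ≤ 0.126, i.e. exp(−2nε²) ≤ 0.126/184.
So 2nε² ≥ ln(184/0.126) = 7.286409.
Hence n ≥ 7.286409/(2·0.092²) = 430.435.
The smallest integer n is 431.

431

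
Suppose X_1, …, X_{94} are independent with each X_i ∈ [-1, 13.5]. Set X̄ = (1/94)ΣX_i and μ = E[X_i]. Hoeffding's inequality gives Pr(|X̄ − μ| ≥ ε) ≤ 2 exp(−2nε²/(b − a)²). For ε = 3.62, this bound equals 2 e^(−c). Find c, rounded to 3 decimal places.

c = 2nε²/(b − a)² = 2·94·3.62² / 14.5² = 11.7176.

11.718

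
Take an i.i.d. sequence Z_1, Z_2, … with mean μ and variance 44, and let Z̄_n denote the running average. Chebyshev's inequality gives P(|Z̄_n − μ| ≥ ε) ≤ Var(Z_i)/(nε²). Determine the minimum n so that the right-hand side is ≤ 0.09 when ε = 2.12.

109

Require 44/(n·2.12²) ≤ 0.09, i.e. n ≥ 44/(0.09·2.12²) = 108.777.
The smallest integer n is 109.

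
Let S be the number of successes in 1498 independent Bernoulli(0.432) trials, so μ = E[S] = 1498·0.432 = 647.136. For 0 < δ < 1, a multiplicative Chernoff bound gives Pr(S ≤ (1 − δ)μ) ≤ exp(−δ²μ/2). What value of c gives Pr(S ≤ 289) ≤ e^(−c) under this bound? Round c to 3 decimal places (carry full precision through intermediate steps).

Write 289 = (1 − δ)μ, so δ = 1 − 289/647.136 = 0.5534169…
Then the exponent is δ²μ/2 = (μ − 289)²/(2μ) = 99.099258.

99.099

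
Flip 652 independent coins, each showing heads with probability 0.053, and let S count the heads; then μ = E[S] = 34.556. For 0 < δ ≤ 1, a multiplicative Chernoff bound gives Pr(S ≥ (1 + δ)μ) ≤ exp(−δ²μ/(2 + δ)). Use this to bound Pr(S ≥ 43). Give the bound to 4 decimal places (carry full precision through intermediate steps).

0.3988

Write 43 = (1 + δ)μ, so δ = 43/34.556 − 1 = 0.244357…
Then the exponent is δ²μ/(2 + δ) = (43 − μ)² / (μ·(2 + δ)) = 0.919350.
Bound = exp(−0.919350) = 0.39878.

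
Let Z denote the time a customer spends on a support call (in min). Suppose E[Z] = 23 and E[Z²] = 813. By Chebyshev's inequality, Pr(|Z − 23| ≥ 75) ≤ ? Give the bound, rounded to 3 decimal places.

Var(Z) = E[Z²] − (E[Z])² = 813 − 529 = 284.
Chebyshev's inequality: Pr(|Z − μ| ≥ t) ≤ Var(Z)/t² = 284/5625 = 0.0505.

0.050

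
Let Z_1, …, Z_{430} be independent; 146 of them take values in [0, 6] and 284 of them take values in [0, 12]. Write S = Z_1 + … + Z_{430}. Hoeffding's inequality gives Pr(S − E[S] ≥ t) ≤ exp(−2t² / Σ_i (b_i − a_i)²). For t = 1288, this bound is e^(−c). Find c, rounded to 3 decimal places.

71.890

Σ(b_i − a_i)² = 146·6² + 284·12² = 46152.
c = 2t² / 46152 = 2·1288² / 46152 = 71.8904.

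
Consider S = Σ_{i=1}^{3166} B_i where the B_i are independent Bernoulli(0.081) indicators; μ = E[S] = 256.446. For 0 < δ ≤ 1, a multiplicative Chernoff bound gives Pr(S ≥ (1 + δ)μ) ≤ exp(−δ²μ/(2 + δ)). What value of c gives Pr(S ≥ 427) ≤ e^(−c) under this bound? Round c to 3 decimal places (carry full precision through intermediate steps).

Write 427 = (1 + δ)μ, so δ = 427/256.446 − 1 = 0.6650679…
Then the exponent is δ²μ/(2 + δ) = (427 − μ)² / (μ·(2 + δ)) = 42.561763.

42.562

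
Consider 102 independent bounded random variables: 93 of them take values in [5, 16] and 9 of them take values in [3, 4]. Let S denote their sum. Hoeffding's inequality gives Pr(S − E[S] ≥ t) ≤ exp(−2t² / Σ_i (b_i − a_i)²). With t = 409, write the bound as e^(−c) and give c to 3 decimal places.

Σ(b_i − a_i)² = 93·11² + 9·1² = 11262.
c = 2t² / 11262 = 2·409² / 11262 = 29.7072.

29.707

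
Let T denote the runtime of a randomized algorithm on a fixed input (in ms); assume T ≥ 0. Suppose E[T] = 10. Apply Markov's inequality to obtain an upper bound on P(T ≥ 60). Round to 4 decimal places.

Markov's inequality: for a non-negative random variable, P(T ≥ a) ≤ E[T]/a.
Here E[T] = 10 and a = 60, so the bound is 10/60 = 0.1667.

0.1667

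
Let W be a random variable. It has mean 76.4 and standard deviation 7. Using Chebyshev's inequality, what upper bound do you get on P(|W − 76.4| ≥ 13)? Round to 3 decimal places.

Chebyshev: P(|W − μ| ≥ t) ≤ Var(W)/t².
Var(W) = σ² = 7² = 49.
Bound = 49 / 169 = 0.2899.

0.290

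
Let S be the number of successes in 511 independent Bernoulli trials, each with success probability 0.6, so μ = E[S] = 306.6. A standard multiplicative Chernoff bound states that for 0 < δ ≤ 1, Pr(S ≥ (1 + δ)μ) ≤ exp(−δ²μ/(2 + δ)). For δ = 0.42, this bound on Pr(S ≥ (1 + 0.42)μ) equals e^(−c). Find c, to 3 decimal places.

22.349

c = δ²μ/(2 + δ) = 0.42²·306.6/(2 + 0.42) = 22.3489.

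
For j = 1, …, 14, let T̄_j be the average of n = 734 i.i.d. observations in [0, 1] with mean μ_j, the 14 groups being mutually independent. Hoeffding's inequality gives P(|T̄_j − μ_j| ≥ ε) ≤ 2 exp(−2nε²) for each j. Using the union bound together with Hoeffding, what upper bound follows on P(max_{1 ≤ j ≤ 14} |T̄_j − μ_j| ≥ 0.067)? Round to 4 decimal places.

0.0385

Per-experiment Hoeffding bound: 2·exp(−2·734·0.067²) = 2·exp(−6.58985) = 0.0027485.
Union bound over 14 events: 14·0.0027485 = 0.03848.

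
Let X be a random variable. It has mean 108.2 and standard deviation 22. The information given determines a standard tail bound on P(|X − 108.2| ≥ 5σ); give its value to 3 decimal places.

Mean and variance are known, so Chebyshev's inequality applies.
Chebyshev: P(|X − μ| ≥ t) ≤ Var(X)/t².
Var(X) = σ² = 22² = 484.
t = 5·22 = 110.
Bound = 484 / 12100 = 0.0400.

0.040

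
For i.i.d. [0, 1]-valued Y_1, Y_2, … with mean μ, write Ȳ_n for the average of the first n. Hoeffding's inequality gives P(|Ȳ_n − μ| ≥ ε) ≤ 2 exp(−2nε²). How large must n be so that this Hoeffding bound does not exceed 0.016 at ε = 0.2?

Require 2·exp(−2nε²) ≤ 0.016, i.e. 2nε² ≥ ln(2/0.016) = 4.828314.
So n ≥ 4.828314 / (2·0.2²) = 60.354.
The smallest integer n is 61.

61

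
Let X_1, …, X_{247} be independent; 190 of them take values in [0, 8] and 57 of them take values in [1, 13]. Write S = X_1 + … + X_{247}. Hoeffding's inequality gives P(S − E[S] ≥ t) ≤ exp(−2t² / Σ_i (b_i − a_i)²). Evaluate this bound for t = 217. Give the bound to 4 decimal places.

Σ(b_i − a_i)² = 190·8² + 57·12² = 20368.
Exponent = 2·217² / 20368 = 4.62382.
Bound = exp(−4.62382) = 0.00982.

0.0098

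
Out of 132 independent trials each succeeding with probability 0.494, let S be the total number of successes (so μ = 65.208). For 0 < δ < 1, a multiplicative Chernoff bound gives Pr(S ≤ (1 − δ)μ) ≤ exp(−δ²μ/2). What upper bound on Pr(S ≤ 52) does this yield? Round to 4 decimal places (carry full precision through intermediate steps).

0.2625

Write 52 = (1 − δ)μ, so δ = 1 − 52/65.208 = 0.2025518…
Then the exponent is δ²μ/2 = (μ − 52)²/(2μ) = 1.337652.
Bound = exp(−1.337652) = 0.26246.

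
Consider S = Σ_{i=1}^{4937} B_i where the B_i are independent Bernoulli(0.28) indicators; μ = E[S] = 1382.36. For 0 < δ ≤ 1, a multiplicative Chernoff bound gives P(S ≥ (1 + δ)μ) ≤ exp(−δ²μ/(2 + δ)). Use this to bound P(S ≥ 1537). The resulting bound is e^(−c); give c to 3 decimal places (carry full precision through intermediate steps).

8.191

Write 1537 = (1 + δ)μ, so δ = 1537/1382.36 − 1 = 0.1118667…
Then the exponent is δ²μ/(2 + δ) = (1537 − μ)² / (μ·(2 + δ)) = 8.191360.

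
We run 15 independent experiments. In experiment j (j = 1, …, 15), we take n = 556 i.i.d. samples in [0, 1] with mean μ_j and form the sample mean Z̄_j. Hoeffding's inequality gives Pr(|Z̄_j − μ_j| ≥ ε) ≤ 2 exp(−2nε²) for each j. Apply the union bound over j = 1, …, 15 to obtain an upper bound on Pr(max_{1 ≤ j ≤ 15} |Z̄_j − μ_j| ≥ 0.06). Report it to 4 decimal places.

0.5477

Per-experiment Hoeffding bound: 2·exp(−2·556·0.06²) = 2·exp(−4.00320) = 0.036514.
Union bound over 15 events: 15·0.036514 = 0.54771.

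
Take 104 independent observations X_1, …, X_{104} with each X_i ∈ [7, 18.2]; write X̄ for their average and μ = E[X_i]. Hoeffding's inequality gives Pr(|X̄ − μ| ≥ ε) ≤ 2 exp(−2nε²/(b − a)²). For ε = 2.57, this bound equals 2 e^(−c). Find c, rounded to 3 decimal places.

c = 2nε²/(b − a)² = 2·104·2.57² / 11.2² = 10.9520.

10.952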